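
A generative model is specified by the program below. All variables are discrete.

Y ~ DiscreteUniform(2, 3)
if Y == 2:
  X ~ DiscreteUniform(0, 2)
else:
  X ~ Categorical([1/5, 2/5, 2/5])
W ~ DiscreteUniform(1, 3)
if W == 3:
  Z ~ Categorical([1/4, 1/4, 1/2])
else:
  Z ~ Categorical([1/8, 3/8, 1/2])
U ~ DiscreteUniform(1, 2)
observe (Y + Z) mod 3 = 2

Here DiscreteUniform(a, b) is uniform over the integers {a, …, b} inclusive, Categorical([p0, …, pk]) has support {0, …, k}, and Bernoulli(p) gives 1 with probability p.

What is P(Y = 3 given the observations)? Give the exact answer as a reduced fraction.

P(Y = 3 | obs) = 3/4

Enumerate traces; 36 have nonzero weight after conditioning:
  (Y=2, X=0, W=1, Z=0, U=1) weight 1/288
  (Y=2, X=0, W=1, Z=0, U=2) weight 1/288
  (Y=2, X=0, W=2, Z=0, U=1) weight 1/288
  (Y=2, X=0, W=2, Z=0, U=2) weight 1/288
  (Y=2, X=0, W=3, Z=0, U=1) weight 1/144
  (Y=2, X=0, W=3, Z=0, U=2) weight 1/144
  (Y=2, X=1, W=1, Z=0, U=1) weight 1/288
  (Y=2, X=1, W=1, Z=0, U=2) weight 1/288
  (Y=3, X=0, W=1, Z=2, U=1) weight 1/120
  … 27 more
Group by Y:
  weight(Y=2) = 1/12
  weight(Y=3) = 1/4
Total weight = 1/12 + 1/4 = 1/3
P(Y=2 | obs) = 1/12 / 1/3 = 1/4
P(Y=3 | obs) = 1/4 / 1/3 = 3/4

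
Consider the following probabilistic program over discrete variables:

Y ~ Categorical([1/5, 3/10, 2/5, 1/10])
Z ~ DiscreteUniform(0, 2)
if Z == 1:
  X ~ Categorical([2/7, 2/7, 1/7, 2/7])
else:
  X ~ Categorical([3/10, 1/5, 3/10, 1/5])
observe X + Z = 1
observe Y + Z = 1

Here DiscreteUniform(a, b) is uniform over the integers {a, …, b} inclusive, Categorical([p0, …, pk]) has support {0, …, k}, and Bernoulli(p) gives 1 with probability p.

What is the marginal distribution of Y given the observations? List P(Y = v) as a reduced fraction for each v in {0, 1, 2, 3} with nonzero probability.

P(Y=0) = 20/41, P(Y=1) = 21/41

Enumerate traces; 2 have nonzero weight after conditioning:
  (Y=0, Z=1, X=0) weight 2/105
  (Y=1, Z=0, X=1) weight 1/50
Group by Y:
  weight(Y=0) = 2/105
  weight(Y=1) = 1/50
Total weight = 2/105 + 1/50 = 41/1050
P(Y=0 | obs) = 2/105 / 41/1050 = 20/41
P(Y=1 | obs) = 1/50 / 41/1050 = 21/41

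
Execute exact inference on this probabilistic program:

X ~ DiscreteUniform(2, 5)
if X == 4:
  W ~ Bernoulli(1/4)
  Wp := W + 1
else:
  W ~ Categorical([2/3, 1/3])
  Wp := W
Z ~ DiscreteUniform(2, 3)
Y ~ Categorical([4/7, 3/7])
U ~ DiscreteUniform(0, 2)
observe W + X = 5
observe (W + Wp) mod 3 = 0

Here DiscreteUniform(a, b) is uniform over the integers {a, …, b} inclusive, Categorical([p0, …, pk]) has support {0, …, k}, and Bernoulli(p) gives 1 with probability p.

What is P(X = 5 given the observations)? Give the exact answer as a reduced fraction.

P(X = 5 | obs) = 8/11

Enumerate traces; 24 have nonzero weight after conditioning:
  (X=4, W=1, Z=2, Y=0, U=0) weight 1/168
  (X=4, W=1, Z=2, Y=0, U=1) weight 1/168
  (X=4, W=1, Z=2, Y=0, U=2) weight 1/168
  (X=4, W=1, Z=2, Y=1, U=0) weight 1/224
  (X=4, W=1, Z=2, Y=1, U=1) weight 1/224
  (X=4, W=1, Z=2, Y=1, U=2) weight 1/224
  (X=4, W=1, Z=3, Y=0, U=0) weight 1/168
  (X=4, W=1, Z=3, Y=0, U=1) weight 1/168
  (X=5, W=0, Z=2, Y=0, U=0) weight 1/63
  … 15 more
Group by X:
  weight(X=4) = 1/16
  weight(X=5) = 1/6
Total weight = 1/16 + 1/6 = 11/48
P(X=4 | obs) = 1/16 / 11/48 = 3/11
P(X=5 | obs) = 1/6 / 11/48 = 8/11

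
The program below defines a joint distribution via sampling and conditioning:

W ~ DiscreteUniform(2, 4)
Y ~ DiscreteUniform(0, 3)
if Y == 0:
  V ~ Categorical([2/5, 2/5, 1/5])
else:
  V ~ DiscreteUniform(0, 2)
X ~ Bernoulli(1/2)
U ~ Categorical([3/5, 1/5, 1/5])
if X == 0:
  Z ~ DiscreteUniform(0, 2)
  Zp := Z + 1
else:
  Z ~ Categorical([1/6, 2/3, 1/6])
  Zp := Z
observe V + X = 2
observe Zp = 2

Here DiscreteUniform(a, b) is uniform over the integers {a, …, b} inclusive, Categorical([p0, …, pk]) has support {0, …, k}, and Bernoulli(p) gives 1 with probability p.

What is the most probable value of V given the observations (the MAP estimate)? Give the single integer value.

Enumerate traces; 72 have nonzero weight after conditioning:
  (W=2, Y=0, V=1, X=1, U=0, Z=2) weight 1/600
  (W=2, Y=0, V=1, X=1, U=1, Z=2) weight 1/1800
  (W=2, Y=0, V=1, X=1, U=2, Z=2) weight 1/1800
  (W=2, Y=0, V=2, X=0, U=0, Z=1) weight 1/600
  (W=2, Y=0, V=2, X=0, U=1, Z=1) weight 1/1800
  (W=2, Y=0, V=2, X=0, U=2, Z=1) weight 1/1800
  (W=2, Y=1, V=1, X=1, U=0, Z=2) weight 1/720
  (W=2, Y=1, V=1, X=1, U=1, Z=2) weight 1/2160
  … 64 more
Group by V:
  weight(V=1) = 7/240
  weight(V=2) = 1/20
Total weight = 7/240 + 1/20 = 19/240
P(V=1 | obs) = 7/240 / 19/240 = 7/19
P(V=2 | obs) = 1/20 / 19/240 = 12/19
argmax = 2

argmax_v P(V = v | obs) = 2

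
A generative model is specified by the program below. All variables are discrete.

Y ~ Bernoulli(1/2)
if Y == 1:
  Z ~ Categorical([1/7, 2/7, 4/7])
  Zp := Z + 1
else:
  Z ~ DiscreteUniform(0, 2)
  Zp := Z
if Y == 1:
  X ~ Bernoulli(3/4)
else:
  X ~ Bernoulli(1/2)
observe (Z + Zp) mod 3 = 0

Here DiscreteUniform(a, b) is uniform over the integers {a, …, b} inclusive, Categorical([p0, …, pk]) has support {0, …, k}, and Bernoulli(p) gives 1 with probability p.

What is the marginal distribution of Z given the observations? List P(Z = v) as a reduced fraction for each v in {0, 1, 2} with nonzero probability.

P(Z=0) = 7/13, P(Z=1) = 6/13

Enumerate traces; 4 have nonzero weight after conditioning:
  (Y=0, Z=0, X=0) weight 1/12
  (Y=0, Z=0, X=1) weight 1/12
  (Y=1, Z=1, X=0) weight 1/28
  (Y=1, Z=1, X=1) weight 3/28
Group by Z:
  weight(Z=0) = 1/6
  weight(Z=1) = 1/7
Total weight = 1/6 + 1/7 = 13/42
P(Z=0 | obs) = 1/6 / 13/42 = 7/13
P(Z=1 | obs) = 1/7 / 13/42 = 6/13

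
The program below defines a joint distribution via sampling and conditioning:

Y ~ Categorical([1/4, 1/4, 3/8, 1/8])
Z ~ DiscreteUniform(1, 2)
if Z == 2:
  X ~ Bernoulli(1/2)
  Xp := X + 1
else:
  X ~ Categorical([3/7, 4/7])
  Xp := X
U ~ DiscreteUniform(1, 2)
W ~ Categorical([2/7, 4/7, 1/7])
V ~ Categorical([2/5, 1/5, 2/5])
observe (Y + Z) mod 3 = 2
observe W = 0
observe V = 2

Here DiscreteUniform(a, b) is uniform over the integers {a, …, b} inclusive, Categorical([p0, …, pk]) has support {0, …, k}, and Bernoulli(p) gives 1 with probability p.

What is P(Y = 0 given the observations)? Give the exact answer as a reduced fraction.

Enumerate traces; 12 have nonzero weight after conditioning:
  (Y=0, Z=2, X=0, U=1, W=0, V=2) weight 1/280
  (Y=0, Z=2, X=0, U=2, W=0, V=2) weight 1/280
  (Y=0, Z=2, X=1, U=1, W=0, V=2) weight 1/280
  (Y=0, Z=2, X=1, U=2, W=0, V=2) weight 1/280
  (Y=1, Z=1, X=0, U=1, W=0, V=2) weight 3/980
  (Y=1, Z=1, X=0, U=2, W=0, V=2) weight 3/980
  (Y=1, Z=1, X=1, U=1, W=0, V=2) weight 1/245
  (Y=1, Z=1, X=1, U=2, W=0, V=2) weight 1/245
  (Y=3, Z=2, X=0, U=1, W=0, V=2) weight 1/560
  … 3 more
Group by Y:
  weight(Y=0) = 1/70
  weight(Y=1) = 1/70
  weight(Y=3) = 1/140
Total weight = 1/70 + 1/70 + 1/140 = 1/28
P(Y=0 | obs) = 1/70 / 1/28 = 2/5
P(Y=1 | obs) = 1/70 / 1/28 = 2/5
P(Y=3 | obs) = 1/140 / 1/28 = 1/5

P(Y = 0 | obs) = 2/5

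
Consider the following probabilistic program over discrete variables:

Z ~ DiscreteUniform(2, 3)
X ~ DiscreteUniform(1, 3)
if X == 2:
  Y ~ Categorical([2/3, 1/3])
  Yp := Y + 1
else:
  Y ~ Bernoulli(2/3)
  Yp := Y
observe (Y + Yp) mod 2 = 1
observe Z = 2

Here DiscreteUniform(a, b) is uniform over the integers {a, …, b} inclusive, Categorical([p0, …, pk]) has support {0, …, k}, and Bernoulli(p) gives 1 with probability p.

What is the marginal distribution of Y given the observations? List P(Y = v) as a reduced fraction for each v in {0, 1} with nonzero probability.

Enumerate traces; 2 have nonzero weight after conditioning:
  (Z=2, X=2, Y=0) weight 1/9
  (Z=2, X=2, Y=1) weight 1/18
Group by Y:
  weight(Y=0) = 1/9
  weight(Y=1) = 1/18
Total weight = 1/9 + 1/18 = 1/6
P(Y=0 | obs) = 1/9 / 1/6 = 2/3
P(Y=1 | obs) = 1/18 / 1/6 = 1/3

P(Y=0) = 2/3, P(Y=1) = 1/3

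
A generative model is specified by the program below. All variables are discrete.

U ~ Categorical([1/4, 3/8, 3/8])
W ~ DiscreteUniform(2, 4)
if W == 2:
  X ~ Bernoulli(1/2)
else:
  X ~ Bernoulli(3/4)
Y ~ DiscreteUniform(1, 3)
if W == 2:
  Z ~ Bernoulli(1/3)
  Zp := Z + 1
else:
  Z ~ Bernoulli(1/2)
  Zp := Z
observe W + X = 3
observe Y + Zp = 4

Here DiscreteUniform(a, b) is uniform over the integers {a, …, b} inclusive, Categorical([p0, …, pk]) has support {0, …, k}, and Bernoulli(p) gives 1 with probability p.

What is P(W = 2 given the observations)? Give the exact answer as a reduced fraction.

P(W = 2 | obs) = 4/5

Enumerate traces; 9 have nonzero weight after conditioning:
  (U=0, W=2, X=1, Y=2, Z=1) weight 1/216
  (U=0, W=2, X=1, Y=3, Z=0) weight 1/108
  (U=0, W=3, X=0, Y=3, Z=1) weight 1/288
  (U=1, W=2, X=1, Y=2, Z=1) weight 1/144
  (U=1, W=2, X=1, Y=3, Z=0) weight 1/72
  (U=1, W=3, X=0, Y=3, Z=1) weight 1/192
  (U=2, W=2, X=1, Y=2, Z=1) weight 1/144
  (U=2, W=2, X=1, Y=3, Z=0) weight 1/72
  … 1 more
Group by W:
  weight(W=2) = 1/18
  weight(W=3) = 1/72
Total weight = 1/18 + 1/72 = 5/72
P(W=2 | obs) = 1/18 / 5/72 = 4/5
P(W=3 | obs) = 1/72 / 5/72 = 1/5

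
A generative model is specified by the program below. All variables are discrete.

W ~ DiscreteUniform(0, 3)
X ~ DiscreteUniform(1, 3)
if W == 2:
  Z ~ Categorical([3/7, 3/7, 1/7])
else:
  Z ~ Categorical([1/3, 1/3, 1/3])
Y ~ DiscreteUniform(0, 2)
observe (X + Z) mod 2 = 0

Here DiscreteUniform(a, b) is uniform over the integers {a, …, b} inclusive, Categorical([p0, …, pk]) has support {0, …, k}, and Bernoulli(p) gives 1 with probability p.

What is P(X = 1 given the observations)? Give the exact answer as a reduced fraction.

P(X = 1 | obs) = 5/19

Enumerate traces; 48 have nonzero weight after conditioning:
  (W=0, X=1, Z=1, Y=0) weight 1/108
  (W=0, X=1, Z=1, Y=1) weight 1/108
  (W=0, X=1, Z=1, Y=2) weight 1/108
  (W=0, X=2, Z=0, Y=0) weight 1/108
  (W=0, X=2, Z=0, Y=1) weight 1/108
  (W=0, X=2, Z=0, Y=2) weight 1/108
  (W=0, X=2, Z=2, Y=0) weight 1/108
  (W=0, X=2, Z=2, Y=1) weight 1/108
  (W=0, X=3, Z=1, Y=0) weight 1/108
  … 39 more
Group by X:
  weight(X=1) = 5/42
  weight(X=2) = 3/14
  weight(X=3) = 5/42
Total weight = 5/42 + 3/14 + 5/42 = 19/42
P(X=1 | obs) = 5/42 / 19/42 = 5/19
P(X=2 | obs) = 3/14 / 19/42 = 9/19
P(X=3 | obs) = 5/42 / 19/42 = 5/19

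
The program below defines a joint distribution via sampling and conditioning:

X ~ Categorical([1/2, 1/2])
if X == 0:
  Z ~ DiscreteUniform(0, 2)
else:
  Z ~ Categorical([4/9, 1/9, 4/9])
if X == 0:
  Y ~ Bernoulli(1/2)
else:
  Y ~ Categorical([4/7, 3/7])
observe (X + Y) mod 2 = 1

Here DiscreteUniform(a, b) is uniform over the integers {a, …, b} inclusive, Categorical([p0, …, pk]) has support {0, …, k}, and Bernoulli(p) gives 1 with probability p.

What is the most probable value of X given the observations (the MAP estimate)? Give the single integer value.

Enumerate traces; 6 have nonzero weight after conditioning:
  (X=0, Z=0, Y=1) weight 1/12
  (X=0, Z=1, Y=1) weight 1/12
  (X=0, Z=2, Y=1) weight 1/12
  (X=1, Z=0, Y=0) weight 8/63
  (X=1, Z=1, Y=0) weight 2/63
  (X=1, Z=2, Y=0) weight 8/63
Group by X:
  weight(X=0) = 1/4
  weight(X=1) = 2/7
Total weight = 1/4 + 2/7 = 15/28
P(X=0 | obs) = 1/4 / 15/28 = 7/15
P(X=1 | obs) = 2/7 / 15/28 = 8/15
argmax = 1

argmax_v P(X = v | obs) = 1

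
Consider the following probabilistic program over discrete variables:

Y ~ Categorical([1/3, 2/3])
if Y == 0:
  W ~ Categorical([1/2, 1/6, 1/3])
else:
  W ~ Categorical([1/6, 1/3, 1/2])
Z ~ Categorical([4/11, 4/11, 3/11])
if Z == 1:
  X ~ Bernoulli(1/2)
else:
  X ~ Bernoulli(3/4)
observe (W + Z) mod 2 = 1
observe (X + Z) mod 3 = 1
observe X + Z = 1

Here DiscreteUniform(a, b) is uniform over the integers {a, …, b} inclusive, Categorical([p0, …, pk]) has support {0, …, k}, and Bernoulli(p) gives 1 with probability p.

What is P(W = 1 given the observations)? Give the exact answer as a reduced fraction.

P(W = 1 | obs) = 15/41

Enumerate traces; 6 have nonzero weight after conditioning:
  (Y=0, W=0, Z=1, X=0) weight 1/33
  (Y=0, W=1, Z=0, X=1) weight 1/66
  (Y=0, W=2, Z=1, X=0) weight 2/99
  (Y=1, W=0, Z=1, X=0) weight 2/99
  (Y=1, W=1, Z=0, X=1) weight 2/33
  (Y=1, W=2, Z=1, X=0) weight 2/33
Group by W:
  weight(W=0) = 5/99
  weight(W=1) = 5/66
  weight(W=2) = 8/99
Total weight = 5/99 + 5/66 + 8/99 = 41/198
P(W=0 | obs) = 5/99 / 41/198 = 10/41
P(W=1 | obs) = 5/66 / 41/198 = 15/41
P(W=2 | obs) = 8/99 / 41/198 = 16/41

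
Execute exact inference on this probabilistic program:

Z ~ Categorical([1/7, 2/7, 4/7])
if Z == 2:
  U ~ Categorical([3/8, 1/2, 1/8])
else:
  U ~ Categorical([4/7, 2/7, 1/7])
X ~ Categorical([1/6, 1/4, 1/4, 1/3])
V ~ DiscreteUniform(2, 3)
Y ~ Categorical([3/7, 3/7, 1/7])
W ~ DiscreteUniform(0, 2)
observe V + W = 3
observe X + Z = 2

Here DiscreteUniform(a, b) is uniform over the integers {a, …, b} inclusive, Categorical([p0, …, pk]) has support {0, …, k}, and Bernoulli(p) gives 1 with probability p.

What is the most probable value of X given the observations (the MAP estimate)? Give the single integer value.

Enumerate traces; 54 have nonzero weight after conditioning:
  (Z=0, U=0, X=2, V=2, Y=0, W=1) weight 1/686
  (Z=0, U=0, X=2, V=2, Y=1, W=1) weight 1/686
  (Z=0, U=0, X=2, V=2, Y=2, W=1) weight 1/2058
  (Z=0, U=0, X=2, V=3, Y=0, W=0) weight 1/686
  (Z=0, U=0, X=2, V=3, Y=1, W=0) weight 1/686
  (Z=0, U=0, X=2, V=3, Y=2, W=0) weight 1/2058
  (Z=0, U=1, X=2, V=2, Y=0, W=1) weight 1/1372
  (Z=0, U=1, X=2, V=2, Y=1, W=1) weight 1/1372
  (Z=1, U=0, X=1, V=2, Y=0, W=1) weight 1/343
  (Z=2, U=0, X=0, V=2, Y=0, W=1) weight 1/392
  … 44 more
Group by X:
  weight(X=0) = 2/63
  weight(X=1) = 1/42
  weight(X=2) = 1/84
Total weight = 2/63 + 1/42 + 1/84 = 17/252
P(X=0 | obs) = 2/63 / 17/252 = 8/17
P(X=1 | obs) = 1/42 / 17/252 = 6/17
P(X=2 | obs) = 1/84 / 17/252 = 3/17
argmax = 0

argmax_v P(X = v | obs) = 0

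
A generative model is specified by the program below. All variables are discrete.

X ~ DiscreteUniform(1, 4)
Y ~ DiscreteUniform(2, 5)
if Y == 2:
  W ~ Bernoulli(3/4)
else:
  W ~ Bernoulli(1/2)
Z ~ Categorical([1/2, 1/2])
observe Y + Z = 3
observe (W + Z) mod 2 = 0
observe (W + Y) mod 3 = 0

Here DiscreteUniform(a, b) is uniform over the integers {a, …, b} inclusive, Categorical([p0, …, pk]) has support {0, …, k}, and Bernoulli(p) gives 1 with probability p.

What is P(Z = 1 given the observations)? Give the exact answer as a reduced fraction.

P(Z = 1 | obs) = 3/5

Enumerate traces; 8 have nonzero weight after conditioning:
  (X=1, Y=2, W=1, Z=1) weight 3/128
  (X=1, Y=3, W=0, Z=0) weight 1/64
  (X=2, Y=2, W=1, Z=1) weight 3/128
  (X=2, Y=3, W=0, Z=0) weight 1/64
  (X=3, Y=2, W=1, Z=1) weight 3/128
  (X=3, Y=3, W=0, Z=0) weight 1/64
  (X=4, Y=2, W=1, Z=1) weight 3/128
  (X=4, Y=3, W=0, Z=0) weight 1/64
Group by Z:
  weight(Z=0) = 1/16
  weight(Z=1) = 3/32
Total weight = 1/16 + 3/32 = 5/32
P(Z=0 | obs) = 1/16 / 5/32 = 2/5
P(Z=1 | obs) = 3/32 / 5/32 = 3/5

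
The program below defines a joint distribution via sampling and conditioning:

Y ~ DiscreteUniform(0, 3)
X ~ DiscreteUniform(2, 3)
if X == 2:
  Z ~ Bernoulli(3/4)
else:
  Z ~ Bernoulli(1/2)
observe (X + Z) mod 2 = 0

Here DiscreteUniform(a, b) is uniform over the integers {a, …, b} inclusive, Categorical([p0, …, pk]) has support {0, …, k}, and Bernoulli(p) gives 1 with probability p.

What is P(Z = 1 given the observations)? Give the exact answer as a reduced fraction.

P(Z = 1 | obs) = 2/3

Enumerate traces; 8 have nonzero weight after conditioning:
  (Y=0, X=2, Z=0) weight 1/32
  (Y=0, X=3, Z=1) weight 1/16
  (Y=1, X=2, Z=0) weight 1/32
  (Y=1, X=3, Z=1) weight 1/16
  (Y=2, X=2, Z=0) weight 1/32
  (Y=2, X=3, Z=1) weight 1/16
  (Y=3, X=2, Z=0) weight 1/32
  (Y=3, X=3, Z=1) weight 1/16
Group by Z:
  weight(Z=0) = 1/8
  weight(Z=1) = 1/4
Total weight = 1/8 + 1/4 = 3/8
P(Z=0 | obs) = 1/8 / 3/8 = 1/3
P(Z=1 | obs) = 1/4 / 3/8 = 2/3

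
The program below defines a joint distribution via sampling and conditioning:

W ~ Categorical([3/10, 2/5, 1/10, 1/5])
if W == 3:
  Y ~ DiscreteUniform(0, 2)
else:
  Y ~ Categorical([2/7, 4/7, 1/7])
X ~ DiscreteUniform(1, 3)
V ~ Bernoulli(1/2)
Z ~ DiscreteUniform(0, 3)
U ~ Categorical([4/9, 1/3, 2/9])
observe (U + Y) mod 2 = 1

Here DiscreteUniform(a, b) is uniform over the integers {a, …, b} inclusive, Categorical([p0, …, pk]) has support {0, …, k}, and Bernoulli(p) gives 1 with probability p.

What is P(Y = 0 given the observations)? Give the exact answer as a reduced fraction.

Enumerate traces; 384 have nonzero weight after conditioning:
  (W=0, Y=0, X=1, V=0, Z=0, U=1) weight 1/840
  (W=0, Y=0, X=1, V=0, Z=1, U=1) weight 1/840
  (W=0, Y=0, X=1, V=0, Z=2, U=1) weight 1/840
  (W=0, Y=0, X=1, V=0, Z=3, U=1) weight 1/840
  (W=0, Y=0, X=1, V=1, Z=0, U=1) weight 1/840
  (W=0, Y=0, X=1, V=1, Z=1, U=1) weight 1/840
  (W=0, Y=0, X=1, V=1, Z=2, U=1) weight 1/840
  (W=0, Y=0, X=1, V=1, Z=3, U=1) weight 1/840
  (W=0, Y=1, X=1, V=0, Z=0, U=0) weight 1/315
  (W=0, Y=2, X=1, V=0, Z=0, U=1) weight 1/1680
  … 374 more
Group by Y:
  weight(Y=0) = 31/315
  weight(Y=1) = 22/63
  weight(Y=2) = 19/315
Total weight = 31/315 + 22/63 + 19/315 = 32/63
P(Y=0 | obs) = 31/315 / 32/63 = 31/160
P(Y=1 | obs) = 22/63 / 32/63 = 11/16
P(Y=2 | obs) = 19/315 / 32/63 = 19/160

P(Y = 0 | obs) = 31/160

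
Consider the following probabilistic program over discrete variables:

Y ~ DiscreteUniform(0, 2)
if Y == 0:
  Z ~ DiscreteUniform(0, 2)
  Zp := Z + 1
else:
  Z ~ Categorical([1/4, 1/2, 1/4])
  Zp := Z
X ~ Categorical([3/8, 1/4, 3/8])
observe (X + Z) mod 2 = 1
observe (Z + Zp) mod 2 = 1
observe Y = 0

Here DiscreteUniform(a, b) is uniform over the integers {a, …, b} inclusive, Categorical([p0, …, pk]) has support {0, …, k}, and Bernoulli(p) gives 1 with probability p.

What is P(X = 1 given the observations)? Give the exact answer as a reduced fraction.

Enumerate traces; 4 have nonzero weight after conditioning:
  (Y=0, Z=0, X=1) weight 1/36
  (Y=0, Z=1, X=0) weight 1/24
  (Y=0, Z=1, X=2) weight 1/24
  (Y=0, Z=2, X=1) weight 1/36
Group by X:
  weight(X=0) = 1/24
  weight(X=1) = 1/18
  weight(X=2) = 1/24
Total weight = 1/24 + 1/18 + 1/24 = 5/36
P(X=0 | obs) = 1/24 / 5/36 = 3/10
P(X=1 | obs) = 1/18 / 5/36 = 2/5
P(X=2 | obs) = 1/24 / 5/36 = 3/10

P(X = 1 | obs) = 2/5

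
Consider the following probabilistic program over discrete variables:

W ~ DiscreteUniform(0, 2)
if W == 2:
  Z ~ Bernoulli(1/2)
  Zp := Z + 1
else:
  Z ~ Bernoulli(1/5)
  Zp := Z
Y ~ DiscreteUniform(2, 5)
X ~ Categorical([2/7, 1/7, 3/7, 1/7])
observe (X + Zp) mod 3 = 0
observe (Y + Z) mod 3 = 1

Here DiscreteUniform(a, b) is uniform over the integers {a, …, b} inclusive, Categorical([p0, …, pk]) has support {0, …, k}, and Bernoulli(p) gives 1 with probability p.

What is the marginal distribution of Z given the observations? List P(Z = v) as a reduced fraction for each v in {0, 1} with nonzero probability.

Enumerate traces; 8 have nonzero weight after conditioning:
  (W=0, Z=0, Y=4, X=0) weight 2/105
  (W=0, Z=0, Y=4, X=3) weight 1/105
  (W=0, Z=1, Y=3, X=2) weight 1/140
  (W=1, Z=0, Y=4, X=0) weight 2/105
  (W=1, Z=0, Y=4, X=3) weight 1/105
  (W=1, Z=1, Y=3, X=2) weight 1/140
  (W=2, Z=0, Y=4, X=2) weight 1/56
  (W=2, Z=1, Y=3, X=1) weight 1/168
Group by Z:
  weight(Z=0) = 3/40
  weight(Z=1) = 17/840
Total weight = 3/40 + 17/840 = 2/21
P(Z=0 | obs) = 3/40 / 2/21 = 63/80
P(Z=1 | obs) = 17/840 / 2/21 = 17/80

P(Z=0) = 63/80, P(Z=1) = 17/80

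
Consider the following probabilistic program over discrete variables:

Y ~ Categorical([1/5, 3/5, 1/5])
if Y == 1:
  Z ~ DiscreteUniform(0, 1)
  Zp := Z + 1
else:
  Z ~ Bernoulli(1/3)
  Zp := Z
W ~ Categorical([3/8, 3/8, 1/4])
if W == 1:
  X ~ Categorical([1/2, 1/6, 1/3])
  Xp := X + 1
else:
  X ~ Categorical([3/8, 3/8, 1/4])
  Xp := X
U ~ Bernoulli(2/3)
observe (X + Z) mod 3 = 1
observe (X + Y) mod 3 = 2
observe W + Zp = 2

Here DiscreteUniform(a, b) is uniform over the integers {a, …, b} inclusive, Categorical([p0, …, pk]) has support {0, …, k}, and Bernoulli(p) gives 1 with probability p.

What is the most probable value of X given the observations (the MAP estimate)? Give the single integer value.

Enumerate traces; 4 have nonzero weight after conditioning:
  (Y=1, Z=0, W=1, X=1, U=0) weight 1/160
  (Y=1, Z=0, W=1, X=1, U=1) weight 1/80
  (Y=2, Z=1, W=1, X=0, U=0) weight 1/240
  (Y=2, Z=1, W=1, X=0, U=1) weight 1/120
Group by X:
  weight(X=0) = 1/80
  weight(X=1) = 3/160
Total weight = 1/80 + 3/160 = 1/32
P(X=0 | obs) = 1/80 / 1/32 = 2/5
P(X=1 | obs) = 3/160 / 1/32 = 3/5
argmax = 1

argmax_v P(X = v | obs) = 1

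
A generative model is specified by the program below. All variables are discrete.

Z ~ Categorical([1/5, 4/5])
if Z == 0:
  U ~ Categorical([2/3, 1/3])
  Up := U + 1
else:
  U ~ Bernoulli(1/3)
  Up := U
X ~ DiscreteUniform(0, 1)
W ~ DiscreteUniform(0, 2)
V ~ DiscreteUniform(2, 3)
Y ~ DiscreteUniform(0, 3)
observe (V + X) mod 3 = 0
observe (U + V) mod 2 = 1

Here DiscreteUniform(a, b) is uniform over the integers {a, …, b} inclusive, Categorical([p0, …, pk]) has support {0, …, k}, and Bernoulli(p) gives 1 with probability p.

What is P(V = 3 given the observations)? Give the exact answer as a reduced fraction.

Enumerate traces; 48 have nonzero weight after conditioning:
  (Z=0, U=0, X=0, W=0, V=3, Y=0) weight 1/360
  (Z=0, U=0, X=0, W=0, V=3, Y=1) weight 1/360
  (Z=0, U=0, X=0, W=0, V=3, Y=2) weight 1/360
  (Z=0, U=0, X=0, W=0, V=3, Y=3) weight 1/360
  (Z=0, U=0, X=0, W=1, V=3, Y=0) weight 1/360
  (Z=0, U=0, X=0, W=1, V=3, Y=1) weight 1/360
  (Z=0, U=0, X=0, W=1, V=3, Y=2) weight 1/360
  (Z=0, U=0, X=0, W=1, V=3, Y=3) weight 1/360
  (Z=0, U=1, X=1, W=0, V=2, Y=0) weight 1/720
  … 39 more
Group by V:
  weight(V=2) = 1/12
  weight(V=3) = 1/6
Total weight = 1/12 + 1/6 = 1/4
P(V=2 | obs) = 1/12 / 1/4 = 1/3
P(V=3 | obs) = 1/6 / 1/4 = 2/3

P(V = 3 | obs) = 2/3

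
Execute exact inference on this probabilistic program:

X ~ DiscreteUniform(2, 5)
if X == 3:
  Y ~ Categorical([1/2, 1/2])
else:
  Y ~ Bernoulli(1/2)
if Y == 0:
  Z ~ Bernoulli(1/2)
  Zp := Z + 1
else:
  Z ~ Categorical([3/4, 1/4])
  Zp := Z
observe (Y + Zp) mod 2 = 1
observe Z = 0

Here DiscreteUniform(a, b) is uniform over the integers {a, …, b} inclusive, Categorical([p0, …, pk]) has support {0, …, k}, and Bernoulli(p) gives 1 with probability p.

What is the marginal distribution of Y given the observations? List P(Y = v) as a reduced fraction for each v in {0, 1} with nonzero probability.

P(Y=0) = 2/5, P(Y=1) = 3/5

Enumerate traces; 8 have nonzero weight after conditioning:
  (X=2, Y=0, Z=0) weight 1/16
  (X=2, Y=1, Z=0) weight 3/32
  (X=3, Y=0, Z=0) weight 1/16
  (X=3, Y=1, Z=0) weight 3/32
  (X=4, Y=0, Z=0) weight 1/16
  (X=4, Y=1, Z=0) weight 3/32
  (X=5, Y=0, Z=0) weight 1/16
  (X=5, Y=1, Z=0) weight 3/32
Group by Y:
  weight(Y=0) = 1/4
  weight(Y=1) = 3/8
Total weight = 1/4 + 3/8 = 5/8
P(Y=0 | obs) = 1/4 / 5/8 = 2/5
P(Y=1 | obs) = 3/8 / 5/8 = 3/5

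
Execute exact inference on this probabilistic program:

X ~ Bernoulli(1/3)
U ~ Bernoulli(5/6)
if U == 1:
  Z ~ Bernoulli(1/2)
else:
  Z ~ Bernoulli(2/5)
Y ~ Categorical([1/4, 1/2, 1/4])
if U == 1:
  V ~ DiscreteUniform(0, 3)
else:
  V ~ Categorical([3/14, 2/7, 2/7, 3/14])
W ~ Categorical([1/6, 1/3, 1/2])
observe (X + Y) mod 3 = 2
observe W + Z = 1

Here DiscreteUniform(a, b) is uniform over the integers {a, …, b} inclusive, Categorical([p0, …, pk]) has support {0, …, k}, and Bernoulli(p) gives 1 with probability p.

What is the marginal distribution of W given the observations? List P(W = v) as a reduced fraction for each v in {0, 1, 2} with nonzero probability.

Enumerate traces; 32 have nonzero weight after conditioning:
  (X=0, U=0, Z=0, Y=2, V=0, W=1) weight 1/840
  (X=0, U=0, Z=0, Y=2, V=1, W=1) weight 1/630
  (X=0, U=0, Z=0, Y=2, V=2, W=1) weight 1/630
  (X=0, U=0, Z=0, Y=2, V=3, W=1) weight 1/840
  (X=0, U=0, Z=1, Y=2, V=0, W=0) weight 1/2520
  (X=0, U=0, Z=1, Y=2, V=1, W=0) weight 1/1890
  (X=0, U=0, Z=1, Y=2, V=2, W=0) weight 1/1890
  (X=0, U=0, Z=1, Y=2, V=3, W=0) weight 1/2520
  … 24 more
Group by W:
  weight(W=0) = 29/1080
  weight(W=1) = 31/540
Total weight = 29/1080 + 31/540 = 91/1080
P(W=0 | obs) = 29/1080 / 91/1080 = 29/91
P(W=1 | obs) = 31/540 / 91/1080 = 62/91

P(W=0) = 29/91, P(W=1) = 62/91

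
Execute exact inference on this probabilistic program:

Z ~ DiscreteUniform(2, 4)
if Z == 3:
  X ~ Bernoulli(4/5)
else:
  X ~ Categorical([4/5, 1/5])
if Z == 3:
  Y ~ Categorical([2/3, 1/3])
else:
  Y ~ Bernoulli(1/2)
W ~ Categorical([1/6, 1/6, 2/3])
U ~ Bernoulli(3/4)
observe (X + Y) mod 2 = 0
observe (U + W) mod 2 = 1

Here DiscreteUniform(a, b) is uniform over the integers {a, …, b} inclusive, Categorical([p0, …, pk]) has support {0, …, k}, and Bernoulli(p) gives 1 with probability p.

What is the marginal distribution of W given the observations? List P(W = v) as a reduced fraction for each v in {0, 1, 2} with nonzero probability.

Enumerate traces; 18 have nonzero weight after conditioning:
  (Z=2, X=0, Y=0, W=0, U=1) weight 1/60
  (Z=2, X=0, Y=0, W=1, U=0) weight 1/180
  (Z=2, X=0, Y=0, W=2, U=1) weight 1/15
  (Z=2, X=1, Y=1, W=0, U=1) weight 1/240
  (Z=2, X=1, Y=1, W=1, U=0) weight 1/720
  (Z=2, X=1, Y=1, W=2, U=1) weight 1/60
  (Z=3, X=0, Y=0, W=0, U=1) weight 1/180
  (Z=3, X=0, Y=0, W=1, U=0) weight 1/540
  … 10 more
Group by W:
  weight(W=0) = 7/120
  weight(W=1) = 7/360
  weight(W=2) = 7/30
Total weight = 7/120 + 7/360 + 7/30 = 14/45
P(W=0 | obs) = 7/120 / 14/45 = 3/16
P(W=1 | obs) = 7/360 / 14/45 = 1/16
P(W=2 | obs) = 7/30 / 14/45 = 3/4

P(W=0) = 3/16, P(W=1) = 1/16, P(W=2) = 3/4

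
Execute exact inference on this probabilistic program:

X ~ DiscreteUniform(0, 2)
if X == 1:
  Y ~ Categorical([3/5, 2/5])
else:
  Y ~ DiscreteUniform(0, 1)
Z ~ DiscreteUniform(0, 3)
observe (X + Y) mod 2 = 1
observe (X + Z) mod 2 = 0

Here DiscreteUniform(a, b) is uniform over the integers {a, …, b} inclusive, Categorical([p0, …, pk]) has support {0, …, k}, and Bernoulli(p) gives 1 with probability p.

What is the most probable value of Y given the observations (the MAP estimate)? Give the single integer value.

Enumerate traces; 6 have nonzero weight after conditioning:
  (X=0, Y=1, Z=0) weight 1/24
  (X=0, Y=1, Z=2) weight 1/24
  (X=1, Y=0, Z=1) weight 1/20
  (X=1, Y=0, Z=3) weight 1/20
  (X=2, Y=1, Z=0) weight 1/24
  (X=2, Y=1, Z=2) weight 1/24
Group by Y:
  weight(Y=0) = 1/10
  weight(Y=1) = 1/6
Total weight = 1/10 + 1/6 = 4/15
P(Y=0 | obs) = 1/10 / 4/15 = 3/8
P(Y=1 | obs) = 1/6 / 4/15 = 5/8
argmax = 1

argmax_v P(Y = v | obs) = 1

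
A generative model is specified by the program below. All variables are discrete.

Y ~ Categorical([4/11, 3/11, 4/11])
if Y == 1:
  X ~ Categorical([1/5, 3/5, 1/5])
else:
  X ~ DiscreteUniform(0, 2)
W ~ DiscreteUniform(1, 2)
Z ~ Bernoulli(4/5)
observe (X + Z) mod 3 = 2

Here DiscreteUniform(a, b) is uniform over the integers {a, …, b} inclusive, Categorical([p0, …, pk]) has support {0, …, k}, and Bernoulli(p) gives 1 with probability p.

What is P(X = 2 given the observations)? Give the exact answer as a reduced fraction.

P(X = 2 | obs) = 49/317

Enumerate traces; 12 have nonzero weight after conditioning:
  (Y=0, X=1, W=1, Z=1) weight 8/165
  (Y=0, X=1, W=2, Z=1) weight 8/165
  (Y=0, X=2, W=1, Z=0) weight 2/165
  (Y=0, X=2, W=2, Z=0) weight 2/165
  (Y=1, X=1, W=1, Z=1) weight 18/275
  (Y=1, X=1, W=2, Z=1) weight 18/275
  (Y=1, X=2, W=1, Z=0) weight 3/550
  (Y=1, X=2, W=2, Z=0) weight 3/550
  … 4 more
Group by X:
  weight(X=1) = 268/825
  weight(X=2) = 49/825
Total weight = 268/825 + 49/825 = 317/825
P(X=1 | obs) = 268/825 / 317/825 = 268/317
P(X=2 | obs) = 49/825 / 317/825 = 49/317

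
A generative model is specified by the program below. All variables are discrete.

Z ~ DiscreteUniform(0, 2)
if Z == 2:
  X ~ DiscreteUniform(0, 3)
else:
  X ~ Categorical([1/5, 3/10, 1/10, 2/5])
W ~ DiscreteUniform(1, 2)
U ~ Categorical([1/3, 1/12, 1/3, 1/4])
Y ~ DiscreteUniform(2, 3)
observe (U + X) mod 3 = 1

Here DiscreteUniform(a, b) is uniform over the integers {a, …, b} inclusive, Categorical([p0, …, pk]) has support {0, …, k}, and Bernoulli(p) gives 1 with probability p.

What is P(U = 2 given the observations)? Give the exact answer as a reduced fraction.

P(U = 2 | obs) = 4/21

Enumerate traces; 60 have nonzero weight after conditioning:
  (Z=0, X=0, W=1, U=1, Y=2) weight 1/720
  (Z=0, X=0, W=1, U=1, Y=3) weight 1/720
  (Z=0, X=0, W=2, U=1, Y=2) weight 1/720
  (Z=0, X=0, W=2, U=1, Y=3) weight 1/720
  (Z=0, X=1, W=1, U=0, Y=2) weight 1/120
  (Z=0, X=1, W=1, U=0, Y=3) weight 1/120
  (Z=0, X=1, W=1, U=3, Y=2) weight 1/160
  (Z=0, X=1, W=1, U=3, Y=3) weight 1/160
  (Z=0, X=2, W=1, U=2, Y=2) weight 1/360
  … 51 more
Group by U:
  weight(U=0) = 17/180
  weight(U=1) = 17/360
  weight(U=2) = 1/20
  weight(U=3) = 17/240
Total weight = 17/180 + 17/360 + 1/20 + 17/240 = 21/80
P(U=0 | obs) = 17/180 / 21/80 = 68/189
P(U=1 | obs) = 17/360 / 21/80 = 34/189
P(U=2 | obs) = 1/20 / 21/80 = 4/21
P(U=3 | obs) = 17/240 / 21/80 = 17/63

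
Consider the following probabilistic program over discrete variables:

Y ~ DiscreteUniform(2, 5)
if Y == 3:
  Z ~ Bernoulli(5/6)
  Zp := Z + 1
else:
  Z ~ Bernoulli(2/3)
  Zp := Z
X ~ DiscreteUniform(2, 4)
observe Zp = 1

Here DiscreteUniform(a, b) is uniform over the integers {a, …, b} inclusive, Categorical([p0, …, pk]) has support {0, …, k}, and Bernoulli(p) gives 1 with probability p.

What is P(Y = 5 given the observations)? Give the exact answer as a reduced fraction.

Enumerate traces; 12 have nonzero weight after conditioning:
  (Y=2, Z=1, X=2) weight 1/18
  (Y=2, Z=1, X=3) weight 1/18
  (Y=2, Z=1, X=4) weight 1/18
  (Y=3, Z=0, X=2) weight 1/72
  (Y=3, Z=0, X=3) weight 1/72
  (Y=3, Z=0, X=4) weight 1/72
  (Y=4, Z=1, X=2) weight 1/18
  (Y=4, Z=1, X=3) weight 1/18
  (Y=5, Z=1, X=2) weight 1/18
  … 3 more
Group by Y:
  weight(Y=2) = 1/6
  weight(Y=3) = 1/24
  weight(Y=4) = 1/6
  weight(Y=5) = 1/6
Total weight = 1/6 + 1/24 + 1/6 + 1/6 = 13/24
P(Y=2 | obs) = 1/6 / 13/24 = 4/13
P(Y=3 | obs) = 1/24 / 13/24 = 1/13
P(Y=4 | obs) = 1/6 / 13/24 = 4/13
P(Y=5 | obs) = 1/6 / 13/24 = 4/13

P(Y = 5 | obs) = 4/13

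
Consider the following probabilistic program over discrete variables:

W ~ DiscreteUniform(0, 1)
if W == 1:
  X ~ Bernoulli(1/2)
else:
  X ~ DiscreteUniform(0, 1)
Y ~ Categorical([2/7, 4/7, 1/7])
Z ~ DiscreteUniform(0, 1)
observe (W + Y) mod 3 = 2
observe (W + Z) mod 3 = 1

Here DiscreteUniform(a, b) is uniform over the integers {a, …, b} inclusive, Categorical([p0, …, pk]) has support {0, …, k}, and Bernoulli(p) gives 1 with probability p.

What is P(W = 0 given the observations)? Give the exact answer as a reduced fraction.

Enumerate traces; 4 have nonzero weight after conditioning:
  (W=0, X=0, Y=2, Z=1) weight 1/56
  (W=0, X=1, Y=2, Z=1) weight 1/56
  (W=1, X=0, Y=1, Z=0) weight 1/14
  (W=1, X=1, Y=1, Z=0) weight 1/14
Group by W:
  weight(W=0) = 1/28
  weight(W=1) = 1/7
Total weight = 1/28 + 1/7 = 5/28
P(W=0 | obs) = 1/28 / 5/28 = 1/5
P(W=1 | obs) = 1/7 / 5/28 = 4/5

P(W = 0 | obs) = 1/5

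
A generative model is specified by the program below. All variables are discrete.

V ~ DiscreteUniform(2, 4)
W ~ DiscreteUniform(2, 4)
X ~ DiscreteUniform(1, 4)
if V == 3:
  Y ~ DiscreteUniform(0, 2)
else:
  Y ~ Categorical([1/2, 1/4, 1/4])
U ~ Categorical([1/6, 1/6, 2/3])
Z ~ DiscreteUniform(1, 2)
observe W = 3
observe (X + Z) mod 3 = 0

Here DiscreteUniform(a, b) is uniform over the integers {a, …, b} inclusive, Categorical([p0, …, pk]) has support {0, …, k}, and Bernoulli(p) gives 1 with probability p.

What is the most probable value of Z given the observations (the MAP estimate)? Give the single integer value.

Enumerate traces; 81 have nonzero weight after conditioning:
  (V=2, W=3, X=1, Y=0, U=0, Z=2) weight 1/864
  (V=2, W=3, X=1, Y=0, U=1, Z=2) weight 1/864
  (V=2, W=3, X=1, Y=0, U=2, Z=2) weight 1/216
  (V=2, W=3, X=1, Y=1, U=0, Z=2) weight 1/1728
  (V=2, W=3, X=1, Y=1, U=1, Z=2) weight 1/1728
  (V=2, W=3, X=1, Y=1, U=2, Z=2) weight 1/432
  (V=2, W=3, X=1, Y=2, U=0, Z=2) weight 1/1728
  (V=2, W=3, X=1, Y=2, U=1, Z=2) weight 1/1728
  (V=2, W=3, X=2, Y=0, U=0, Z=1) weight 1/864
  … 72 more
Group by Z:
  weight(Z=1) = 1/24
  weight(Z=2) = 1/12
Total weight = 1/24 + 1/12 = 1/8
P(Z=1 | obs) = 1/24 / 1/8 = 1/3
P(Z=2 | obs) = 1/12 / 1/8 = 2/3
argmax = 2

argmax_v P(Z = v | obs) = 2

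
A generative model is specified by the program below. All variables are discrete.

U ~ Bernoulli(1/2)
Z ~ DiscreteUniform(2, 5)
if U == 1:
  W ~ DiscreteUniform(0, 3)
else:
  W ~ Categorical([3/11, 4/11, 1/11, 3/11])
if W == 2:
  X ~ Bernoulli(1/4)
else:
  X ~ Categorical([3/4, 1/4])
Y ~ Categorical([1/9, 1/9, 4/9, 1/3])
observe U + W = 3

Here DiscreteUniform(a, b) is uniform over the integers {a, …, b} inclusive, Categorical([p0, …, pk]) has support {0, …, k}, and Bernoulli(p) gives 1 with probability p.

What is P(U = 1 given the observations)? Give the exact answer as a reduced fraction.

P(U = 1 | obs) = 11/23

Enumerate traces; 64 have nonzero weight after conditioning:
  (U=0, Z=2, W=3, X=0, Y=0) weight 1/352
  (U=0, Z=2, W=3, X=0, Y=1) weight 1/352
  (U=0, Z=2, W=3, X=0, Y=2) weight 1/88
  (U=0, Z=2, W=3, X=0, Y=3) weight 3/352
  (U=0, Z=2, W=3, X=1, Y=0) weight 1/1056
  (U=0, Z=2, W=3, X=1, Y=1) weight 1/1056
  (U=0, Z=2, W=3, X=1, Y=2) weight 1/264
  (U=0, Z=2, W=3, X=1, Y=3) weight 1/352
  (U=1, Z=2, W=2, X=0, Y=0) weight 1/384
  … 55 more
Group by U:
  weight(U=0) = 3/22
  weight(U=1) = 1/8
Total weight = 3/22 + 1/8 = 23/88
P(U=0 | obs) = 3/22 / 23/88 = 12/23
P(U=1 | obs) = 1/8 / 23/88 = 11/23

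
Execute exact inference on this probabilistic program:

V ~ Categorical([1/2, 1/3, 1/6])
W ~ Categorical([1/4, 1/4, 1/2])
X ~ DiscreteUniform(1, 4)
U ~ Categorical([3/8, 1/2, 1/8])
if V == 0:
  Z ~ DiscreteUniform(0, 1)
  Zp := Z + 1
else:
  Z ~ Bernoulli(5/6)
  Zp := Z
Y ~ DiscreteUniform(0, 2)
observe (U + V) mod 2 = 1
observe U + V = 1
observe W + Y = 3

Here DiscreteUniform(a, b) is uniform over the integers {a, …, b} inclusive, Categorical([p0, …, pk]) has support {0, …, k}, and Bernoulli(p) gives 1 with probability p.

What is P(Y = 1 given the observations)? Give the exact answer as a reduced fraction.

P(Y = 1 | obs) = 2/3

Enumerate traces; 32 have nonzero weight after conditioning:
  (V=0, W=1, X=1, U=1, Z=0, Y=2) weight 1/384
  (V=0, W=1, X=1, U=1, Z=1, Y=2) weight 1/384
  (V=0, W=1, X=2, U=1, Z=0, Y=2) weight 1/384
  (V=0, W=1, X=2, U=1, Z=1, Y=2) weight 1/384
  (V=0, W=1, X=3, U=1, Z=0, Y=2) weight 1/384
  (V=0, W=1, X=3, U=1, Z=1, Y=2) weight 1/384
  (V=0, W=1, X=4, U=1, Z=0, Y=2) weight 1/384
  (V=0, W=1, X=4, U=1, Z=1, Y=2) weight 1/384
  (V=0, W=2, X=1, U=1, Z=0, Y=1) weight 1/192
  … 23 more
Group by Y:
  weight(Y=1) = 1/16
  weight(Y=2) = 1/32
Total weight = 1/16 + 1/32 = 3/32
P(Y=1 | obs) = 1/16 / 3/32 = 2/3
P(Y=2 | obs) = 1/32 / 3/32 = 1/3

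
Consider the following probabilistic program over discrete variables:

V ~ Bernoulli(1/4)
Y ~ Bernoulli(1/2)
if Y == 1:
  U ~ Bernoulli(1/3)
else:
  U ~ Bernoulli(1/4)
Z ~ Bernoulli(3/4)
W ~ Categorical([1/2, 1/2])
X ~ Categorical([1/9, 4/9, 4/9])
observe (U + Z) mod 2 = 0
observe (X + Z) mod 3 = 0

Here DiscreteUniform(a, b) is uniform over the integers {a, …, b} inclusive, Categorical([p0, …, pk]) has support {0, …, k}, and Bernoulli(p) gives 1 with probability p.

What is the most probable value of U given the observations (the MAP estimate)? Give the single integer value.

argmax_v P(U = v | obs) = 1

Enumerate traces; 16 have nonzero weight after conditioning:
  (V=0, Y=0, U=0, Z=0, W=0, X=0) weight 1/256
  (V=0, Y=0, U=0, Z=0, W=1, X=0) weight 1/256
  (V=0, Y=0, U=1, Z=1, W=0, X=2) weight 1/64
  (V=0, Y=0, U=1, Z=1, W=1, X=2) weight 1/64
  (V=0, Y=1, U=0, Z=0, W=0, X=0) weight 1/288
  (V=0, Y=1, U=0, Z=0, W=1, X=0) weight 1/288
  (V=0, Y=1, U=1, Z=1, W=0, X=2) weight 1/48
  (V=0, Y=1, U=1, Z=1, W=1, X=2) weight 1/48
  … 8 more
Group by U:
  weight(U=0) = 17/864
  weight(U=1) = 7/72
Total weight = 17/864 + 7/72 = 101/864
P(U=0 | obs) = 17/864 / 101/864 = 17/101
P(U=1 | obs) = 7/72 / 101/864 = 84/101
argmax = 1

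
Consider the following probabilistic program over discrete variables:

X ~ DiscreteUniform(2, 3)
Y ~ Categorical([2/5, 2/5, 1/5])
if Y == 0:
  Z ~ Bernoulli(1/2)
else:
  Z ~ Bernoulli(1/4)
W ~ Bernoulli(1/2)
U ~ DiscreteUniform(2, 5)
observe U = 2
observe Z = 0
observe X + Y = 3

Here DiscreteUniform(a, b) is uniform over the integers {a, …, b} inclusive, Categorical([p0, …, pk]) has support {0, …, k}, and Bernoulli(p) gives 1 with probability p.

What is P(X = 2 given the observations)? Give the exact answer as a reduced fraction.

P(X = 2 | obs) = 3/5

Enumerate traces; 4 have nonzero weight after conditioning:
  (X=2, Y=1, Z=0, W=0, U=2) weight 3/160
  (X=2, Y=1, Z=0, W=1, U=2) weight 3/160
  (X=3, Y=0, Z=0, W=0, U=2) weight 1/80
  (X=3, Y=0, Z=0, W=1, U=2) weight 1/80
Group by X:
  weight(X=2) = 3/80
  weight(X=3) = 1/40
Total weight = 3/80 + 1/40 = 1/16
P(X=2 | obs) = 3/80 / 1/16 = 3/5
P(X=3 | obs) = 1/40 / 1/16 = 2/5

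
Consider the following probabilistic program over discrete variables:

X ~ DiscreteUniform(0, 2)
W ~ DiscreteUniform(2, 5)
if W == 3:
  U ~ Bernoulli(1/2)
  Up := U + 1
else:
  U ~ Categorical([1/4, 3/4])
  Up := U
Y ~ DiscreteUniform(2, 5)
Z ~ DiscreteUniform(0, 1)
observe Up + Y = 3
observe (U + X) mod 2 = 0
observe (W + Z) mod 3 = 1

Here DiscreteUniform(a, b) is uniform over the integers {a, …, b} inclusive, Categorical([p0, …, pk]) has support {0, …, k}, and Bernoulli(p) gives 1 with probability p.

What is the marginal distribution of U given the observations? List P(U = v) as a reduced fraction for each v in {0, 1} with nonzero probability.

P(U=0) = 2/3, P(U=1) = 1/3

Enumerate traces; 5 have nonzero weight after conditioning:
  (X=0, W=3, U=0, Y=2, Z=1) weight 1/192
  (X=0, W=4, U=0, Y=3, Z=0) weight 1/384
  (X=1, W=4, U=1, Y=2, Z=0) weight 1/128
  (X=2, W=3, U=0, Y=2, Z=1) weight 1/192
  (X=2, W=4, U=0, Y=3, Z=0) weight 1/384
Group by U:
  weight(U=0) = 1/64
  weight(U=1) = 1/128
Total weight = 1/64 + 1/128 = 3/128
P(U=0 | obs) = 1/64 / 3/128 = 2/3
P(U=1 | obs) = 1/128 / 3/128 = 1/3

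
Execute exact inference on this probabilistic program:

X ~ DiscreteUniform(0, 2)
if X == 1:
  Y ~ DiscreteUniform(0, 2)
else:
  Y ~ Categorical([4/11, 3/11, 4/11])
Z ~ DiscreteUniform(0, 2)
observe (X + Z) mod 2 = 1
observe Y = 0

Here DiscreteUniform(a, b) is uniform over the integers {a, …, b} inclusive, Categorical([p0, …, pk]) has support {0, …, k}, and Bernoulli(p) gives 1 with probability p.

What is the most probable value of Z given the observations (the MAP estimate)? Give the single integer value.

Enumerate traces; 4 have nonzero weight after conditioning:
  (X=0, Y=0, Z=1) weight 4/99
  (X=1, Y=0, Z=0) weight 1/27
  (X=1, Y=0, Z=2) weight 1/27
  (X=2, Y=0, Z=1) weight 4/99
Group by Z:
  weight(Z=0) = 1/27
  weight(Z=1) = 8/99
  weight(Z=2) = 1/27
Total weight = 1/27 + 8/99 + 1/27 = 46/297
P(Z=0 | obs) = 1/27 / 46/297 = 11/46
P(Z=1 | obs) = 8/99 / 46/297 = 12/23
P(Z=2 | obs) = 1/27 / 46/297 = 11/46
argmax = 1

argmax_v P(Z = v | obs) = 1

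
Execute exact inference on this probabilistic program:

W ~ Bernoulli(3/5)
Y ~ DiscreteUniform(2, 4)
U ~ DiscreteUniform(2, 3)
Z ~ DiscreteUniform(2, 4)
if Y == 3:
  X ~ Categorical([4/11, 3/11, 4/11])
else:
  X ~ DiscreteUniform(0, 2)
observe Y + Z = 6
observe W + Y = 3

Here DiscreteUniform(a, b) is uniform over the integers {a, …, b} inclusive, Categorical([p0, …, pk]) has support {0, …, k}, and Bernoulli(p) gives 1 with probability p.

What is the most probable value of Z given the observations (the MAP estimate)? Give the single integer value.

Enumerate traces; 12 have nonzero weight after conditioning:
  (W=0, Y=3, U=2, Z=3, X=0) weight 4/495
  (W=0, Y=3, U=2, Z=3, X=1) weight 1/165
  (W=0, Y=3, U=2, Z=3, X=2) weight 4/495
  (W=0, Y=3, U=3, Z=3, X=0) weight 4/495
  (W=0, Y=3, U=3, Z=3, X=1) weight 1/165
  (W=0, Y=3, U=3, Z=3, X=2) weight 4/495
  (W=1, Y=2, U=2, Z=4, X=0) weight 1/90
  (W=1, Y=2, U=2, Z=4, X=1) weight 1/90
  … 4 more
Group by Z:
  weight(Z=3) = 2/45
  weight(Z=4) = 1/15
Total weight = 2/45 + 1/15 = 1/9
P(Z=3 | obs) = 2/45 / 1/9 = 2/5
P(Z=4 | obs) = 1/15 / 1/9 = 3/5
argmax = 4

argmax_v P(Z = v | obs) = 4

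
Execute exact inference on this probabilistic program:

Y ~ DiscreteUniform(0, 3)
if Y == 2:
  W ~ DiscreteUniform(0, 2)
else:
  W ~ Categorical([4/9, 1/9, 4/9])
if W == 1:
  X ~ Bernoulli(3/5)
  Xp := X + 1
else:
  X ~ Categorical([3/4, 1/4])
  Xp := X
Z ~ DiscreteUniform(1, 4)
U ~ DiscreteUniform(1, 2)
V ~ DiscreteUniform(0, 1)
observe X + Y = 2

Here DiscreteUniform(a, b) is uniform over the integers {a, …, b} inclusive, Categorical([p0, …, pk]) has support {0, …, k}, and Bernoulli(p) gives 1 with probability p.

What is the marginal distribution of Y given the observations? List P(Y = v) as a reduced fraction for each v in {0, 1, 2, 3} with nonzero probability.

Enumerate traces; 96 have nonzero weight after conditioning:
  (Y=1, W=0, X=1, Z=1, U=1, V=0) weight 1/576
  (Y=1, W=0, X=1, Z=1, U=1, V=1) weight 1/576
  (Y=1, W=0, X=1, Z=1, U=2, V=0) weight 1/576
  (Y=1, W=0, X=1, Z=1, U=2, V=1) weight 1/576
  (Y=1, W=0, X=1, Z=2, U=1, V=0) weight 1/576
  (Y=1, W=0, X=1, Z=2, U=1, V=1) weight 1/576
  (Y=1, W=0, X=1, Z=2, U=2, V=0) weight 1/576
  (Y=1, W=0, X=1, Z=2, U=2, V=1) weight 1/576
  (Y=2, W=0, X=0, Z=1, U=1, V=0) weight 1/256
  … 87 more
Group by Y:
  weight(Y=1) = 13/180
  weight(Y=2) = 19/120
Total weight = 13/180 + 19/120 = 83/360
P(Y=1 | obs) = 13/180 / 83/360 = 26/83
P(Y=2 | obs) = 19/120 / 83/360 = 57/83

P(Y=1) = 26/83, P(Y=2) = 57/83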